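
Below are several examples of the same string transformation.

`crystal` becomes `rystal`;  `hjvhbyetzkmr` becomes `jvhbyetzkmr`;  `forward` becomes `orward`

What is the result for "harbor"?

arbor

Each output is the input with this applied: delete the first character.
"harbor" → "arbor".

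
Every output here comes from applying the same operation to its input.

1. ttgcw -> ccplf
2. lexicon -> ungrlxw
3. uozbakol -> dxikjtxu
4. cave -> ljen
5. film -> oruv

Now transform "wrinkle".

farwtun

Each output is the input with this applied: shift every letter 9 places forward in the alphabet (wrapping around).
For "wrinkle" the result is "farwtun".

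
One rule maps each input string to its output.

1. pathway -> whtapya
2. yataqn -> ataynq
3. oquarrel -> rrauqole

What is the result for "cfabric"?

rbafcci

The rule is to reverse the string, then move the first 2 characters to the end (rotate left by 2).
"cfabric" → "rbafcci".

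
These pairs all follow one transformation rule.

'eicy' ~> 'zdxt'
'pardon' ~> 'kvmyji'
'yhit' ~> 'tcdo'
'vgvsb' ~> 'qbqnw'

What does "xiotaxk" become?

sdjovsf

In each case the input is transformed by: shift every letter 5 places backward in the alphabet (wrapping around).
Applying that to "xiotaxk" gives "sdjovsf".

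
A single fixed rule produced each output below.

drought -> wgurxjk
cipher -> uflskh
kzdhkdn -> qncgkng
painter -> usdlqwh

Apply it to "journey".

bmrxuqh

Rule — move the last character to the front, then shift every letter 3 places forward in the alphabet (wrapping around).
On "journey": the first step gives "yjourne", and the second then gives "bmrxuqh".
(Check on "cipher": → "rciphe" → "uflskh" ✓)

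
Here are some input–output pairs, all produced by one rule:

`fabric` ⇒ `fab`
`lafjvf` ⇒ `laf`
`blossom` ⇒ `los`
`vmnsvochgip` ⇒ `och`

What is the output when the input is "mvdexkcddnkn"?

The pattern: move the last 3 characters to the front (rotate right by 3), then keep only the last 3 characters.
Applying both steps to "mvdexkcddnkn": "nknmvdexkcdd", then "cdd".

cdd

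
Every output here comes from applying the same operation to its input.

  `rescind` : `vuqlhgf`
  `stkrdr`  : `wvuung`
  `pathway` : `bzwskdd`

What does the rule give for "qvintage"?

ywtqljhd

The rule is to sort the characters into reverse alphabetical order, then shift every letter 3 places forward in the alphabet (wrapping around).
For "qvintage", step one produces "vtqnigea"; step two turns that into "ywtqljhd".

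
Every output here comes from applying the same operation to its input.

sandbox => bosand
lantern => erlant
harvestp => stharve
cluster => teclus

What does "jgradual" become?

uajgrad

The rule is to delete the last character, then move the last 2 characters to the front (rotate right by 2).
On "jgradual": the first step gives "jgradua", and the second then gives "uajgrad".
(Check on "harvestp": → "harvest" → "stharve" ✓)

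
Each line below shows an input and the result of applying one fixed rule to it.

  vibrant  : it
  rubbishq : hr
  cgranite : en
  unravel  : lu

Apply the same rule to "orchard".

Rule — sort the characters into alphabetical order, then keep one character in every 3, starting at position 3 (positions 3rd, 6th, 9th, ...).
For "orchard", step one produces "acdhorr"; step two turns that into "dr".

dr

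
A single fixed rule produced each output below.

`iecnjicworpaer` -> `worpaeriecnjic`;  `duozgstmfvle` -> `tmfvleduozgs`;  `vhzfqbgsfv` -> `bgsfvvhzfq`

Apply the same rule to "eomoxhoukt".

Looking at the pairs, the operation is to swap the front and back halves of the string.
So "eomoxhoukt" becomes "houkteomox".

houkteomox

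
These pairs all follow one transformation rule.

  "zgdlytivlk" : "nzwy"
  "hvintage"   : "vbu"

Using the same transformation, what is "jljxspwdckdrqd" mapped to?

xlkye

The pattern: keep one character in every 3, starting at position 1 (positions 1st, 4th, 7th, ...), then shift every letter 12 places backward in the alphabet (wrapping around).
So "jljxspwdckdrqd" becomes "xlkye".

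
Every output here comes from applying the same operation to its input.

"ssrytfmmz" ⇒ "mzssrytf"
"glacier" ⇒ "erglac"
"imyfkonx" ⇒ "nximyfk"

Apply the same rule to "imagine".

neimag

What's happening: move the last 2 characters to the front (rotate right by 2), then delete the last character.
"imagine" → "neimagi" → "neimag".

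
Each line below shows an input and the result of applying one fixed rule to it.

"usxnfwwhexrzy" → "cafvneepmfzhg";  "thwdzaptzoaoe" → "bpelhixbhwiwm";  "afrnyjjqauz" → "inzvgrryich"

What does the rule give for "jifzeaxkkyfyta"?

Each output is the input with this applied: shift every letter 8 places forward in the alphabet (wrapping around).
On "jifzeaxkkyfyta" that produces "rqnhmifssgngbi".

rqnhmifssgngbi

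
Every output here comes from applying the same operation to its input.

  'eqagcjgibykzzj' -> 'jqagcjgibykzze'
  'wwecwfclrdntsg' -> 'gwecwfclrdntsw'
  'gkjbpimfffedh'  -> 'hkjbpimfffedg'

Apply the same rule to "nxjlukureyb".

The pattern: swap the first and last characters.
For "nxjlukureyb" the result is "bxjlukureyn".

bxjlukureyn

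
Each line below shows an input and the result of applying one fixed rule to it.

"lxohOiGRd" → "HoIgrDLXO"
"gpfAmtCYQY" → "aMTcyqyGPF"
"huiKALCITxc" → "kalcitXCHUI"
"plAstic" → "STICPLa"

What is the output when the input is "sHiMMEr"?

mmeRShI

The pattern: move the first 3 characters to the end (rotate left by 3), then flip the case of every letter.
Working it through for "sHiMMEr": intermediate "MMErsHi", final "mmeRShI".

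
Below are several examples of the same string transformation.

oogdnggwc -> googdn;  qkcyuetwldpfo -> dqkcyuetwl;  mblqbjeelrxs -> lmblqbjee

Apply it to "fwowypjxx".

The pattern: delete the last 3 characters, then move the last character to the front.
Starting from "fwowypjxx": after the first operation, "fwowyp"; after the second, "pfwowy".
(Check on "oogdnggwc": → "oogdng" → "googdn" ✓)

pfwowy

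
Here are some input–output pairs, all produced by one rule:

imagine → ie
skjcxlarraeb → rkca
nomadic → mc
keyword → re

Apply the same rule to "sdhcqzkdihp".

qid

Looking at the pairs, the operation is to sort the characters into reverse alphabetical order, then keep one character in every 3, starting at position 3 (positions 3rd, 6th, 9th, ...).
On "sdhcqzkdihp" that produces "qid".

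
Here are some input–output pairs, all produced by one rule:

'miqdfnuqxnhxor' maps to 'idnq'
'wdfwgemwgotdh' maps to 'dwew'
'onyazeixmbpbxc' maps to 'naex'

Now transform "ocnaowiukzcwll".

The rule is to keep every other character starting from the second (positions 2nd, 4th, 6th, ...), then keep only the first 4 characters.
Starting from "ocnaowiukzcwll": after the first operation, "cawuzwl"; after the second, "cawu".

cawu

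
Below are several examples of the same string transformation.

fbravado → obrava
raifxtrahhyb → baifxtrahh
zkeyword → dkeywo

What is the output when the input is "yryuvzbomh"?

hryuvzbo

Each output is the input with this applied: swap the first and last characters, then delete the last 2 characters.
On "yryuvzbomh": the first step gives "hryuvzbomy", and the second then gives "hryuvzbo".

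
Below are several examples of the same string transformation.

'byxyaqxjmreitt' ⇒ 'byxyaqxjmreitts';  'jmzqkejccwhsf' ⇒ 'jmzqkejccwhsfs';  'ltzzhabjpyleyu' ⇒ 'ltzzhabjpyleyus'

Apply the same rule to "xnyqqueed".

The pattern: append "s".
Doing the same to "xnyqqueed": "xnyqqueeds".

xnyqqueeds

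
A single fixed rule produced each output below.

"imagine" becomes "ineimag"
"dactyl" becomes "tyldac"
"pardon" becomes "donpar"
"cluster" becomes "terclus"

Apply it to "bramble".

Looking at the pairs, the operation is to move the last 3 characters to the front (rotate right by 3).
For "bramble" the result is "blebram".

blebram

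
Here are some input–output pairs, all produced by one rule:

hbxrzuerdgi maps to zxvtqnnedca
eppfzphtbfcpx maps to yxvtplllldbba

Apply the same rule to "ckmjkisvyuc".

yyurqoiggfe

Rule — shift every letter 4 places backward in the alphabet (wrapping around), then sort the characters into reverse alphabetical order.
Applying both steps to "ckmjkisvyuc": "ygifgeoruqy", then "yyurqoiggfe".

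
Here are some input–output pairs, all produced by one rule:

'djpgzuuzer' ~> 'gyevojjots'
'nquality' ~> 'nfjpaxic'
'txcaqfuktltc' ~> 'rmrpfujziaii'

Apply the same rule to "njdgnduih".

Rule — swap the first and last characters, then shift every letter 11 places backward in the alphabet (wrapping around).
"njdgnduih" → "hjdgnduin" → "wysvcsjxc".

wysvcsjxc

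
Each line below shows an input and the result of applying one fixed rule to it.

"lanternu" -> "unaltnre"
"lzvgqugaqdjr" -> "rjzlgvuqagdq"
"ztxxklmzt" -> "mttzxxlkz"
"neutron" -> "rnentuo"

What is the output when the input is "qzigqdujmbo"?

Each output is the input with this applied: swap each adjacent pair of characters (1↔2, 3↔4, ...), then move the last 2 characters to the front (rotate right by 2).
Starting from "qzigqdujmbo": after the first operation, "zqgidqjubmo"; after the second, "mozqgidqjub".

mozqgidqjub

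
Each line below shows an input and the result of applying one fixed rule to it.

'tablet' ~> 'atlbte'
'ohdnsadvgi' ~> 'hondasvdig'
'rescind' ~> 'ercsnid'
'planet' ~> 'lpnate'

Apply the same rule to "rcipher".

Rule — swap each adjacent pair of characters (1↔2, 3↔4, ...).
On "rcipher" that produces "crpiehr".

crpiehr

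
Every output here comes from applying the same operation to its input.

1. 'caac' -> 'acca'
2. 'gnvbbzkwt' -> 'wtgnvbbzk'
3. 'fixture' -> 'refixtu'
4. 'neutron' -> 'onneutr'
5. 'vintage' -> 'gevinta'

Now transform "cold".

In each case the input is transformed by: move the last 2 characters to the front (rotate right by 2).
So "cold" becomes "ldco".

ldco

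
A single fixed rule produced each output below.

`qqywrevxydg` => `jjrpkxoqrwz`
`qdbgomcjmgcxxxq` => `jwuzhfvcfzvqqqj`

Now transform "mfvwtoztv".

fyopmhsmo

What's happening: shift every letter 7 places backward in the alphabet (wrapping around).
On "mfvwtoztv" that produces "fyopmhsmo".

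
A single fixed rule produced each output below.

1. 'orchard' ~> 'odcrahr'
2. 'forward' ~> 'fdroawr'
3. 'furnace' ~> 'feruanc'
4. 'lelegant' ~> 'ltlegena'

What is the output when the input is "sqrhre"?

serqrh

Rule — move the last character to the front, then swap each adjacent pair of characters (1↔2, 3↔4, ...).
For "sqrhre", step one produces "esqrhr"; step two turns that into "serqrh".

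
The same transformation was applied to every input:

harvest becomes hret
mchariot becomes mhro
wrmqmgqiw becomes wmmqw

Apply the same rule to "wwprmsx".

What's happening: keep every other character starting from the first (positions 1st, 3rd, 5th, ...).
On "wwprmsx" that produces "wpmx".

wpmx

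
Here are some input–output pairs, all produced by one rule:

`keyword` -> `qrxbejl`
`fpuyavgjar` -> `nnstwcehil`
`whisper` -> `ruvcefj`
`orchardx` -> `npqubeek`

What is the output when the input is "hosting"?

What's happening: sort the characters into alphabetical order, then shift every letter 13 places forward in the alphabet (wrapping around) — i.e. ROT13.
Doing the same to "hosting": "tuvabfg".

tuvabfg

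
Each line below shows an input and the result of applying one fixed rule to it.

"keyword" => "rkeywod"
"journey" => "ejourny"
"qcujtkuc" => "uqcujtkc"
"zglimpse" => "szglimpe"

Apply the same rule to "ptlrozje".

jptlroze

The transformation: move the last character to the front, then swap the first and last characters.
For "ptlrozje", step one produces "eptlrozj"; step two turns that into "jptlroze".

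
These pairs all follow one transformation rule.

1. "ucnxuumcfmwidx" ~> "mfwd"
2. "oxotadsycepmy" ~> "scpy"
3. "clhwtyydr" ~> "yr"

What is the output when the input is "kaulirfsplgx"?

fpg

The pattern: keep every other character starting from the first (positions 1st, 3rd, 5th, ...), then delete the first 3 characters.
"kaulirfsplgx" → "fpg".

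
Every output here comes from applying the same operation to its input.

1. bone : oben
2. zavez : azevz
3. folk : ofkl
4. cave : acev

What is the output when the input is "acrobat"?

caorabt

Looking at the pairs, the operation is to swap each adjacent pair of characters (1↔2, 3↔4, ...).
For "acrobat" the result is "caorabt".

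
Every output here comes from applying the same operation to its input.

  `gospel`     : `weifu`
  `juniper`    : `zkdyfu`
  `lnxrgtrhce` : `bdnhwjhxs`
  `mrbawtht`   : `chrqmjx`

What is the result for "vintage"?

Rule — delete the last character, then shift every letter 10 places backward in the alphabet (wrapping around).
Applying both steps to "vintage": "vintag", then "lydjqw".

lydjqw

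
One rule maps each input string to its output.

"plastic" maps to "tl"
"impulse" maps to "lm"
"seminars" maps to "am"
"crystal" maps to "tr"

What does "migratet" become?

In each case the input is transformed by: reverse the string, then keep one character in every 3, starting at position 3 (positions 3rd, 6th, 9th, ...).
Working it through for "migratet": intermediate "tetargim", final "tg".

tg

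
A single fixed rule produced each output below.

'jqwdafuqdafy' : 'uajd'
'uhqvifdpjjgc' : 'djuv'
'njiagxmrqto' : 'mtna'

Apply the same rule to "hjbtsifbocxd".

The rule is to keep one character in every 3, starting at position 1 (positions 1st, 4th, 7th, ...), then move the last 2 characters to the front (rotate right by 2).
For "hjbtsifbocxd", step one produces "htfc"; step two turns that into "fcht".

fcht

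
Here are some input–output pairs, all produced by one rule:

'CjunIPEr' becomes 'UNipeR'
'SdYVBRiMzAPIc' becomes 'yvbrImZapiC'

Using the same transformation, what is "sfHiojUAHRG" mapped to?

The rule is to flip the case of every letter, then delete the first 2 characters.
"sfHiojUAHRG" → "SFhIOJuahrg" → "hIOJuahrg".

hIOJuahrg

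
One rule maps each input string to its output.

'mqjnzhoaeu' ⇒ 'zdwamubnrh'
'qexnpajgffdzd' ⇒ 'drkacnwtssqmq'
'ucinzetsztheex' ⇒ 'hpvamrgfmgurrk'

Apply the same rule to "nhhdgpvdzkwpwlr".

The transformation: shift every letter 13 places forward in the alphabet (wrapping around) — i.e. ROT13.
For "nhhdgpvdzkwpwlr" the result is "auuqtciqmxjcjye".

auuqtciqmxjcjye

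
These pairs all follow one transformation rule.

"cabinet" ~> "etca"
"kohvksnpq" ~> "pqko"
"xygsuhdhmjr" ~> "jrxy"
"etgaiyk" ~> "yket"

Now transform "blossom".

Rule — move the last 2 characters to the front (rotate right by 2), then keep only the first 4 characters.
Working it through for "blossom": intermediate "ombloss", final "ombl".

ombl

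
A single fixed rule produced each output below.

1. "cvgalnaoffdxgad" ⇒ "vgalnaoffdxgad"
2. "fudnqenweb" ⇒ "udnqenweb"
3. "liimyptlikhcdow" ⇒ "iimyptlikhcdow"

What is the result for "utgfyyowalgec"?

tgfyyowalgec

In each case the input is transformed by: delete the first character.
So "utgfyyowalgec" becomes "tgfyyowalgec".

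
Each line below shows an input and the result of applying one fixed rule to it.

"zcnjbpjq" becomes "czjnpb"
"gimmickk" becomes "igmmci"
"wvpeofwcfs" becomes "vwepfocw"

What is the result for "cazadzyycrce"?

acazzdyyrc

Each output is the input with this applied: swap each adjacent pair of characters (1↔2, 3↔4, ...), then delete the last 2 characters.
For "cazadzyycrce" the result is "acazzdyyrc".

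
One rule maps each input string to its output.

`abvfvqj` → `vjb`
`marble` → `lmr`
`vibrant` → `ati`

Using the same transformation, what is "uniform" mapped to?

Rule — move the first 3 characters to the end (rotate left by 3), then keep every other character starting from the second (positions 2nd, 4th, 6th, ...).
Starting from "uniform": after the first operation, "formuni"; after the second, "omn".

omn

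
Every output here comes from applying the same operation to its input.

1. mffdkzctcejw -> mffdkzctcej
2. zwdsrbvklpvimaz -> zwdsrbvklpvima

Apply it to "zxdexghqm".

zxdexghq

What's happening: delete the last character.
"zxdexghqm" → "zxdexghq".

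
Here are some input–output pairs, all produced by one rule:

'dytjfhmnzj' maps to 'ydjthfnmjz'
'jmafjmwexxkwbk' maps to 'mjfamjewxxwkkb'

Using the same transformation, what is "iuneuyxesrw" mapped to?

Looking at the pairs, the operation is to swap each adjacent pair of characters (1↔2, 3↔4, ...).
For "iuneuyxesrw" the result is "uienyuexrsw".

uienyuexrsw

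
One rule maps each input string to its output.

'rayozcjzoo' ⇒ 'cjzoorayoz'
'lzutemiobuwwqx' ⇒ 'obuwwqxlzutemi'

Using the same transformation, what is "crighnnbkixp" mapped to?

nbkixpcrighn

The rule is to swap the front and back halves of the string.
"crighnnbkixp" → "nbkixpcrighn".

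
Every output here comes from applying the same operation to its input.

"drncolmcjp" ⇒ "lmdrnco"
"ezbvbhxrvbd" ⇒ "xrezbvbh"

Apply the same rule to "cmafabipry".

Each output is the input with this applied: delete the last 3 characters, then move the last 2 characters to the front (rotate right by 2).
"cmafabipry" → "cmafabi" → "bicmafa".
(Check on "drncolmcjp": → "drncolm" → "lmdrnco" ✓)

bicmafa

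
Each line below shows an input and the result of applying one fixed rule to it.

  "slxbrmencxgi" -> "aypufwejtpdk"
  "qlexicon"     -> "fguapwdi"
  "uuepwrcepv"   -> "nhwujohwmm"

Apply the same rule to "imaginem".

ewfaysea

The pattern: reverse the string, then shift every letter 8 places backward in the alphabet (wrapping around).
On "imaginem": the first step gives "menigami", and the second then gives "ewfaysea".
(Check on "uuepwrcepv": → "vpecrwpeuu" → "nhwujohwmm" ✓)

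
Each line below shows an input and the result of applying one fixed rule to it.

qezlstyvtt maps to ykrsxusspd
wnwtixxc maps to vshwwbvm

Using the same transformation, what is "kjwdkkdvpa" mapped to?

vcjjcuozji

In each case the input is transformed by: shift every letter 1 place backward in the alphabet (wrapping around), then move the first 2 characters to the end (rotate left by 2).
"kjwdkkdvpa" → "jivcjjcuoz" → "vcjjcuozji".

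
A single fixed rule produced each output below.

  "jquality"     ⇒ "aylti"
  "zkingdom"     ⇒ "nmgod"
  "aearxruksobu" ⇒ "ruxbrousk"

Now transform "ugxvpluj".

In each case the input is transformed by: delete the first 3 characters, then take characters alternately from the front and the back (1st, last, 2nd, 2nd-last, ...).
"ugxvpluj" → "vjpul".

vjpul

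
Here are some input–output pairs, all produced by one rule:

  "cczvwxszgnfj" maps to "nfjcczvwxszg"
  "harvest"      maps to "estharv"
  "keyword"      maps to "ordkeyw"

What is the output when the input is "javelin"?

The rule is to move the last 3 characters to the front (rotate right by 3).
Applying that to "javelin" gives "linjave".

linjave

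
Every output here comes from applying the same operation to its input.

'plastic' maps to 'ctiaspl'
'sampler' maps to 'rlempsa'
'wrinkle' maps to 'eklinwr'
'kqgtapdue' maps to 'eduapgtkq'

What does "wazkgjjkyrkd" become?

kdyrjkgjzkwa

Each output is the input with this applied: swap each adjacent pair of characters (1↔2, 3↔4, ...), then reverse the string.
Doing the same to "wazkgjjkyrkd": "kdyrjkgjzkwa".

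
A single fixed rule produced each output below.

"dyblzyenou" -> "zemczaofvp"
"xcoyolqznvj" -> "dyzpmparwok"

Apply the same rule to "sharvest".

itsbfwut

Each output is the input with this applied: shift every letter 1 place forward in the alphabet (wrapping around), then swap each adjacent pair of characters (1↔2, 3↔4, ...).
"sharvest" → "tibswftu" → "itsbfwut".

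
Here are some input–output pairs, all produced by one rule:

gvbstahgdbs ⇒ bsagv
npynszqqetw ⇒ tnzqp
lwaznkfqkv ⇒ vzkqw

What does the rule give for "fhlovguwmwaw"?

wogwwh

The pattern: keep every other character starting from the second (positions 2nd, 4th, 6th, ...), then swap the first and last characters.
On "fhlovguwmwaw": the first step gives "hogwww", and the second then gives "wogwwh".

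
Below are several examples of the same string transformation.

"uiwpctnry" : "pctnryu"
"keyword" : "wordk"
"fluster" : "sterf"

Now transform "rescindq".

cindqr

Looking at the pairs, the operation is to move the first character to the end, then delete the first 2 characters.
Applying that to "rescindq" gives "cindqr".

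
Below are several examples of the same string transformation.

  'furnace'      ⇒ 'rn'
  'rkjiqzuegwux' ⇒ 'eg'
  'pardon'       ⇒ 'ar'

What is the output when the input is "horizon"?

Each output is the input with this applied: move the last 3 characters to the front (rotate right by 3), then keep only the last 2 characters.
Applying both steps to "horizon": "zonhori", then "ri".

ri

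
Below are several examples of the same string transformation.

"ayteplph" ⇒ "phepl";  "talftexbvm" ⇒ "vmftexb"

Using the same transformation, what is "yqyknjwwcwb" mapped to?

Each output is the input with this applied: delete the first 3 characters, then move the last 2 characters to the front (rotate right by 2).
On "yqyknjwwcwb": the first step gives "knjwwcwb", and the second then gives "wbknjwwc".

wbknjwwc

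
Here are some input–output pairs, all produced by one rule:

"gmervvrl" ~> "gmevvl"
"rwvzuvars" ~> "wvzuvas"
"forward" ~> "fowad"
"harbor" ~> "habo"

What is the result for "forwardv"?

fowadv

In each case the input is transformed by: remove every "r".
For "forwardv" the result is "fowadv".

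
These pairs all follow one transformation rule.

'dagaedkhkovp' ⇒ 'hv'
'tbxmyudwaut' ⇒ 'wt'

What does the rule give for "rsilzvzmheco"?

mc

The transformation: keep one character in every 3, starting at position 2 (positions 2nd, 5th, 8th, ...), then delete the first 2 characters.
On "rsilzvzmheco": the first step gives "szmc", and the second then gives "mc".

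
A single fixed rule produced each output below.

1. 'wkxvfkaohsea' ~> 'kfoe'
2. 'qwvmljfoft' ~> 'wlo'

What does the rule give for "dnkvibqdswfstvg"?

The pattern: keep one character in every 3, starting at position 2 (positions 2nd, 5th, 8th, ...).
On "dnkvibqdswfstvg" that produces "nidfv".

nidfv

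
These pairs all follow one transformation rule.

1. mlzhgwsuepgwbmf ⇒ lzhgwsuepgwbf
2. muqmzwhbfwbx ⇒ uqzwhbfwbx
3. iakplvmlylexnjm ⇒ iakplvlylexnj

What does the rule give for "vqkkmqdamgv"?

vqkkqdagv

The rule is to remove every "m".
Doing the same to "vqkkmqdamgv": "vqkkqdagv".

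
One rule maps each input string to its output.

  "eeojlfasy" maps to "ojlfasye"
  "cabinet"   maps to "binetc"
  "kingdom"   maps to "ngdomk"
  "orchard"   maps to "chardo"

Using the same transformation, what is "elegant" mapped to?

egante

The pattern: move the first 2 characters to the end (rotate left by 2), then delete the last character.
For "elegant" the result is "egante".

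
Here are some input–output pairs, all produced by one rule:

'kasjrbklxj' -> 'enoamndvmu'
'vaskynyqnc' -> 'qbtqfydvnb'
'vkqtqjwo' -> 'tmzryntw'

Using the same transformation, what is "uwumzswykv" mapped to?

The pattern: shift every letter 3 places forward in the alphabet (wrapping around), then swap the front and back halves of the string.
"uwumzswykv" → "xzxpcvzbny" → "vzbnyxzxpc".

vzbnyxzxpc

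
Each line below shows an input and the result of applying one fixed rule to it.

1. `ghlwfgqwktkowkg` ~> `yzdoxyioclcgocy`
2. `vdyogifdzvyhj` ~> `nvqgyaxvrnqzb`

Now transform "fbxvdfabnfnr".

xtpnvxstfxfj

The rule is to shift every letter 8 places backward in the alphabet (wrapping around).
Doing the same to "fbxvdfabnfnr": "xtpnvxstfxfj".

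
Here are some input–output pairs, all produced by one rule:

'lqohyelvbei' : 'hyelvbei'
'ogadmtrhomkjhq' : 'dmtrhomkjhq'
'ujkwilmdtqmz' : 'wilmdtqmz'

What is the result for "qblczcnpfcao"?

The transformation: delete the first 3 characters.
So "qblczcnpfcao" becomes "czcnpfcao".

czcnpfcao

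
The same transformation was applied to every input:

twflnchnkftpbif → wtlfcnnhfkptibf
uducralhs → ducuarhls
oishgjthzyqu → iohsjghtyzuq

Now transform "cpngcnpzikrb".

In each case the input is transformed by: swap each adjacent pair of characters (1↔2, 3↔4, ...).
"cpngcnpzikrb" → "pcgnnczpkibr".

pcgnnczpkibr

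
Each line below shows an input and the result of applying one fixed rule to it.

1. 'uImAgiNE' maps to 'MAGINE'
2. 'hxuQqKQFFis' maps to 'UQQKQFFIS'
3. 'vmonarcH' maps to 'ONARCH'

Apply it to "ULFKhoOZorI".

Rule — delete the first 2 characters, then convert every letter to uppercase.
"ULFKhoOZorI" → "FKHOOZORI".

FKHOOZORI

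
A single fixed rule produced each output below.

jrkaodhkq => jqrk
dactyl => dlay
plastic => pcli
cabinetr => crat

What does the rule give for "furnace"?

The pattern: take characters alternately from the front and the back (1st, last, 2nd, 2nd-last, ...), then keep only the first 4 characters.
"furnace" → "feuc".

feuc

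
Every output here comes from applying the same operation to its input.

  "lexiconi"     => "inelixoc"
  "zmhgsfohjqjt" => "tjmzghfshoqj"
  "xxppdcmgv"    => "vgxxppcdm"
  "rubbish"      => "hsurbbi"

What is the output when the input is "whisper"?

rehwsip

Rule — move the last 2 characters to the front (rotate right by 2), then swap each adjacent pair of characters (1↔2, 3↔4, ...).
Starting from "whisper": after the first operation, "erwhisp"; after the second, "rehwsip".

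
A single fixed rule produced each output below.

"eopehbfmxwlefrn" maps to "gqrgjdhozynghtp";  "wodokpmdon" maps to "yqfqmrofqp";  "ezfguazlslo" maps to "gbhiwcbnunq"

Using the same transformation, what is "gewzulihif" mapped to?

igybwnkjkh

Rule — shift every letter 2 places forward in the alphabet (wrapping around).
On "gewzulihif" that produces "igybwnkjkh".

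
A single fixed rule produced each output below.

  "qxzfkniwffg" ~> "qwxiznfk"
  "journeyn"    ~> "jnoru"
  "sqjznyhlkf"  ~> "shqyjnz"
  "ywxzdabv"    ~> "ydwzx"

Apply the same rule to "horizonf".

Each output is the input with this applied: delete the last 3 characters, then take characters alternately from the front and the back (1st, last, 2nd, 2nd-last, ...).
Starting from "horizonf": after the first operation, "horiz"; after the second, "hzoir".

hzoir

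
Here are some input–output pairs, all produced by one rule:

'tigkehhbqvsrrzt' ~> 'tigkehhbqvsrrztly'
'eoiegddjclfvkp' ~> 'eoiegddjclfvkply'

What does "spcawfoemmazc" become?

What's happening: append "ly".
For "spcawfoemmazc" the result is "spcawfoemmazcly".

spcawfoemmazcly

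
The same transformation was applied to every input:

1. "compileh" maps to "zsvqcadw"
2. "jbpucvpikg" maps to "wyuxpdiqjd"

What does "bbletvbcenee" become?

bssppzshjpqs

The rule is to shift every letter 12 places backward in the alphabet (wrapping around), then move the last 3 characters to the front (rotate right by 3).
Starting from "bbletvbcenee": after the first operation, "ppzshjpqsbss"; after the second, "bssppzshjpqs".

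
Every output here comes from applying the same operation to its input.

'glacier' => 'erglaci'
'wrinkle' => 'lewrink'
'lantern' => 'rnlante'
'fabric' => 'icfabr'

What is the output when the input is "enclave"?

veencla

In each case the input is transformed by: move the last 2 characters to the front (rotate right by 2).
For "enclave" the result is "veencla".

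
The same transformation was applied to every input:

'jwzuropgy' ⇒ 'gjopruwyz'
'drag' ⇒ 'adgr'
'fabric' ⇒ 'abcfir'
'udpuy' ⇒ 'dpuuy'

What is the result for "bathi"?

In each case the input is transformed by: sort the characters into alphabetical order.
Doing the same to "bathi": "abhit".

abhit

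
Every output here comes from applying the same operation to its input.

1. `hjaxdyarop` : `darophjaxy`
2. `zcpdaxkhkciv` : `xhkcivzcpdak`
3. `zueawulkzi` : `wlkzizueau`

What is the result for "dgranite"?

Looking at the pairs, the operation is to swap the front and back halves of the string, then swap the first and last characters.
For "dgranite", step one produces "nitedgra"; step two turns that into "aitedgrn".

aitedgrn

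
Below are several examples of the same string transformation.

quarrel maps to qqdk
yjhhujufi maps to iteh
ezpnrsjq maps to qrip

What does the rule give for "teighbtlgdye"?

Each output is the input with this applied: shift every letter 1 place backward in the alphabet (wrapping around), then keep only the last 4 characters.
Applying both steps to "teighbtlgdye": "sdhfgaskfcxd", then "fcxd".

fcxd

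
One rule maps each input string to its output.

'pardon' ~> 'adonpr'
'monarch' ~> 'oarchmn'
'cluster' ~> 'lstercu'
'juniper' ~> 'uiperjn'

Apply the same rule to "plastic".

lsticpa

The transformation: move the first 2 characters to the end (rotate left by 2), then swap the first and last characters.
Working it through for "plastic": intermediate "asticpl", final "lsticpa".
(Check on "pardon": → "rdonpa" → "adonpr" ✓)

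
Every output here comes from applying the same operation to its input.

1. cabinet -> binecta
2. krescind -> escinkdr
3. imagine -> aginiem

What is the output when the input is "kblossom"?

In each case the input is transformed by: swap the first and last characters, then move the first 2 characters to the end (rotate left by 2).
"kblossom" → "lossokmb".
(Check on "imagine": → "emagini" → "aginiem" ✓)

lossokmb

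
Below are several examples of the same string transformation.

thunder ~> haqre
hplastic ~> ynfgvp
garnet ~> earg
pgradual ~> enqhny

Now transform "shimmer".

vzzre

The pattern: shift every letter 13 places forward in the alphabet (wrapping around) — i.e. ROT13, then delete the first 2 characters.
Starting from "shimmer": after the first operation, "fuvzzre"; after the second, "vzzre".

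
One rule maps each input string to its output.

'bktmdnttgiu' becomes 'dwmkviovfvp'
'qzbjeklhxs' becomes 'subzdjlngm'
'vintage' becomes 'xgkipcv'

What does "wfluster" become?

ythgnvwu

In each case the input is transformed by: shift every letter 2 places forward in the alphabet (wrapping around), then take characters alternately from the front and the back (1st, last, 2nd, 2nd-last, ...).
"wfluster" → "yhnwuvgt" → "ythgnvwu".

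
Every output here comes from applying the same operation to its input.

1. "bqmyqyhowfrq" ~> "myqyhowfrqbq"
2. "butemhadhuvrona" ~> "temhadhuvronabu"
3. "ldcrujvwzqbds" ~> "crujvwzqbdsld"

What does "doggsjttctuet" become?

ggsjttctuetdo

The pattern: move the first 2 characters to the end (rotate left by 2).
"doggsjttctuet" → "ggsjttctuetdo".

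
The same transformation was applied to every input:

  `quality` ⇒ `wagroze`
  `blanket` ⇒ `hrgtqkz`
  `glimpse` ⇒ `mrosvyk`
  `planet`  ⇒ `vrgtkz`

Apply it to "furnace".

laxtgik

Each output is the input with this applied: shift every letter 6 places forward in the alphabet (wrapping around).
"furnace" → "laxtgik".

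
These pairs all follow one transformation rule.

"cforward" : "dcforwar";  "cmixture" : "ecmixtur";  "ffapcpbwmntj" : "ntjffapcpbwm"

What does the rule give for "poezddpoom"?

ompoezddpo

In each case the input is transformed by: move the first 3 characters to the end (rotate left by 3), then swap the front and back halves of the string.
On "poezddpoom": the first step gives "zddpoompoe", and the second then gives "ompoezddpo".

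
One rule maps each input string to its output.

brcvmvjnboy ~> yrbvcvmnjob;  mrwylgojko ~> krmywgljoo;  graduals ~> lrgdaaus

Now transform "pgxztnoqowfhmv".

mgpzxntqowohfv

What's happening: swap each adjacent pair of characters (1↔2, 3↔4, ...), then move the last character to the front.
Starting from "pgxztnoqowfhmv": after the first operation, "gpzxntqowohfvm"; after the second, "mgpzxntqowohfv".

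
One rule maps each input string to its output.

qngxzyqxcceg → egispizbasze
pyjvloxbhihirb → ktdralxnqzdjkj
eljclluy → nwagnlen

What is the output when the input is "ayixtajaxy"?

What's happening: shift every letter 2 places forward in the alphabet (wrapping around), then move the last 3 characters to the front (rotate right by 3).
On "ayixtajaxy": the first step gives "cakzvclcza", and the second then gives "czacakzvcl".
(Check on "qngxzyqxcceg": → "spizbaszeegi" → "egispizbasze" ✓)

czacakzvcl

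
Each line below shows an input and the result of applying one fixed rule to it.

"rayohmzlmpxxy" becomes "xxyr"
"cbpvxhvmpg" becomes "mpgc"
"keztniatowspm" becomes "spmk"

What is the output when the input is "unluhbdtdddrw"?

drwu

The transformation: move the last 3 characters to the front (rotate right by 3), then keep only the first 4 characters.
"unluhbdtdddrw" → "drwunluhbdtdd" → "drwu".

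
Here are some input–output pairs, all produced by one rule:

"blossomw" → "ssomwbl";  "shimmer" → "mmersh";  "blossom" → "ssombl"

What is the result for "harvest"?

vestha

The pattern: move the first 2 characters to the end (rotate left by 2), then delete the first character.
Working it through for "harvest": intermediate "rvestha", final "vestha".
(Check on "blossomw": → "ossomwbl" → "ssomwbl" ✓)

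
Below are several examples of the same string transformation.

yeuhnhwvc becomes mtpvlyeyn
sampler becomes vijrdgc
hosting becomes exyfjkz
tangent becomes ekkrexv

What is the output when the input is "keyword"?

iubvpnf

In each case the input is transformed by: move the last 2 characters to the front (rotate right by 2), then shift every letter 9 places backward in the alphabet (wrapping around).
Applying both steps to "keyword": "rdkeywo", then "iubvpnf".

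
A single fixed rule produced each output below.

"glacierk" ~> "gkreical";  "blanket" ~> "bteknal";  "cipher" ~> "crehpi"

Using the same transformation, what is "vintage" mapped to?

vegatni

Looking at the pairs, the operation is to move the first character to the end, then reverse the string.
"vintage" → "intagev" → "vegatni".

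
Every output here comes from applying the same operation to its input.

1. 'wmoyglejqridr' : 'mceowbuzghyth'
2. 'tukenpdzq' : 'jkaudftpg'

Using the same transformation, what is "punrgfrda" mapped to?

fkdhwvhtq

In each case the input is transformed by: shift every letter 10 places backward in the alphabet (wrapping around).
On "punrgfrda" that produces "fkdhwvhtq".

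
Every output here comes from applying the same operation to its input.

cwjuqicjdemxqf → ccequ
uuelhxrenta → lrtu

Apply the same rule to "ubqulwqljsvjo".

In each case the input is transformed by: keep one character in every 3, starting at position 1 (positions 1st, 4th, 7th, ...), then sort the characters into alphabetical order.
Working it through for "ubqulwqljsvjo": intermediate "uuqso", final "oqsuu".

oqsuu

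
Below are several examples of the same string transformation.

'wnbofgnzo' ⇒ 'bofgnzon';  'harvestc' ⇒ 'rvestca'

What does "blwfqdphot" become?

In each case the input is transformed by: delete the first character, then move the first character to the end.
For "blwfqdphot", step one produces "lwfqdphot"; step two turns that into "wfqdphotl".
(Check on "harvestc": → "arvestc" → "rvestca" ✓)

wfqdphotl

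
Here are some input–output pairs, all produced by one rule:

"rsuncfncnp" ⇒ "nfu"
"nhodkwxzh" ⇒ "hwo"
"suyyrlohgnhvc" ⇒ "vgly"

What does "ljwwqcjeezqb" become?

becw

The rule is to keep one character in every 3, starting at position 3 (positions 3rd, 6th, 9th, ...), then reverse the string.
Working it through for "ljwwqcjeezqb": intermediate "wceb", final "becw".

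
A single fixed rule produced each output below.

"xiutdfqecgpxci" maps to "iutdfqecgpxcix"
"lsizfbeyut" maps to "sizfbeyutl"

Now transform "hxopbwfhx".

xopbwfhxh

The pattern: move the first character to the end.
Applying that to "hxopbwfhx" gives "xopbwfhxh".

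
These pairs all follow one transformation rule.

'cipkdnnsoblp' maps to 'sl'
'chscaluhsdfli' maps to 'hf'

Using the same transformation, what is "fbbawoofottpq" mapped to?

ft

The transformation: keep one character in every 3, starting at position 2 (positions 2nd, 5th, 8th, ...), then delete the first 2 characters.
Applying both steps to "fbbawoofottpq": "bwft", then "ft".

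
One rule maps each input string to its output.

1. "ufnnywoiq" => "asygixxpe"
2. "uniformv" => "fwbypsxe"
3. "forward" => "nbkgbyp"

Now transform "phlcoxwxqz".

jahghymvrz

Each output is the input with this applied: reverse the string, then shift every letter 10 places forward in the alphabet (wrapping around).
On "phlcoxwxqz" that produces "jahghymvrz".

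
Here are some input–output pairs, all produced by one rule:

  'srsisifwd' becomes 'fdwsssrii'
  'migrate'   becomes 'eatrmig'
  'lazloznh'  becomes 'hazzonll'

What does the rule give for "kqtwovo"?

okwvtqo

The pattern: sort the characters into reverse alphabetical order, then move the last 2 characters to the front (rotate right by 2).
Working it through for "kqtwovo": intermediate "wvtqook", final "okwvtqo".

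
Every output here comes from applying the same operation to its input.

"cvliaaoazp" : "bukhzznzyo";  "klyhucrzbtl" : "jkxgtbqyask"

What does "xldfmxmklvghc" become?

wkcelwljkufgb

In each case the input is transformed by: shift every letter 1 place backward in the alphabet (wrapping around).
Applying that to "xldfmxmklvghc" gives "wkcelwljkufgb".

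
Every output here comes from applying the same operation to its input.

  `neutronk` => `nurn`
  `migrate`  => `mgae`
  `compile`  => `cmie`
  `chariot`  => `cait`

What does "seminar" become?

The rule is to keep every other character starting from the first (positions 1st, 3rd, 5th, ...).
Applying that to "seminar" gives "smnr".

smnr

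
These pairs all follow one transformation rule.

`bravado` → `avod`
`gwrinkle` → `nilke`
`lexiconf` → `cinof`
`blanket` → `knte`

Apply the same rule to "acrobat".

bota

Looking at the pairs, the operation is to delete the first 3 characters, then swap each adjacent pair of characters (1↔2, 3↔4, ...).
For "acrobat", step one produces "obat"; step two turns that into "bota".
(Check on "bravado": → "vado" → "avod" ✓)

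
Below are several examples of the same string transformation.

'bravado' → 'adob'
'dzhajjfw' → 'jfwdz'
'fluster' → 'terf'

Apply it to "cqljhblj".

What's happening: move the last 3 characters to the front (rotate right by 3), then delete the last 3 characters.
On "cqljhblj": the first step gives "bljcqljh", and the second then gives "bljcq".

bljcq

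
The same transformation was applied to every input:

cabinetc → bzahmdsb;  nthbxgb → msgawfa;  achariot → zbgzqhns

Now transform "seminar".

The rule is to shift every letter 1 place backward in the alphabet (wrapping around).
So "seminar" becomes "rdlhmzq".

rdlhmzq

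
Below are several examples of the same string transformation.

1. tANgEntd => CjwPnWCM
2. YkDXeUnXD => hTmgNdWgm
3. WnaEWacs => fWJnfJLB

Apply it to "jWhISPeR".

SfQrbyNa

What's happening: flip the case of every letter, then shift every letter 9 places forward in the alphabet (wrapping around).
On "jWhISPeR": the first step gives "JwHispEr", and the second then gives "SfQrbyNa".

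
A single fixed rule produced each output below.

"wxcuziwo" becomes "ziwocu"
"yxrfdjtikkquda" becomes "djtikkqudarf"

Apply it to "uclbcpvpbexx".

Looking at the pairs, the operation is to delete the first 2 characters, then move the first 2 characters to the end (rotate left by 2).
Starting from "uclbcpvpbexx": after the first operation, "lbcpvpbexx"; after the second, "cpvpbexxlb".

cpvpbexxlb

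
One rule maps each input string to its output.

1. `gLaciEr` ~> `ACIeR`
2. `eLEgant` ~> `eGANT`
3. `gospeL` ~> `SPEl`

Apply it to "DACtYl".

The rule is to flip the case of every letter, then delete the first 2 characters.
For "DACtYl", step one produces "dacTyL"; step two turns that into "cTyL".

cTyL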